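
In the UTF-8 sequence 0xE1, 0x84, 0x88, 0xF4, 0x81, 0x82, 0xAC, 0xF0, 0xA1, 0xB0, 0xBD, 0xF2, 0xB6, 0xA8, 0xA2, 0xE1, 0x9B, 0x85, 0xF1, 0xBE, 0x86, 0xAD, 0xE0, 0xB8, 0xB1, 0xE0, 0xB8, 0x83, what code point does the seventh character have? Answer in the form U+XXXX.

U+0E31

Offset 0: leading byte 0xE1 = 11100001 → 3-byte char #1 = E1 84 88.
Offset 3: leading byte 0xF4 = 11110100 → 4-byte char #2 = F4 81 82 AC.
Offset 7: leading byte 0xF0 = 11110000 → 4-byte char #3 = F0 A1 B0 BD.
Offset 11: leading byte 0xF2 = 11110010 → 4-byte char #4 = F2 B6 A8 A2.
Offset 15: leading byte 0xE1 = 11100001 → 3-byte char #5 = E1 9B 85.
Offset 18: leading byte 0xF1 = 11110001 → 4-byte char #6 = F1 BE 86 AD.
Offset 22: leading byte 0xE0 = 11100000 → 3-byte char #7 = E0 B8 B1.
Leading byte 0xE0 = 11100000 matches 1110xxxx → 3-byte sequence.
Byte 1: 0xE0 = 11100000, payload 0000 (4 bits).
Byte 2: 0xB8 = 10111000 (10xxxxxx ✓), payload 111000.
Byte 3: 0xB1 = 10110001 (10xxxxxx ✓), payload 110001.
Concatenate: 0000111000110001 = 0xE31 (16 bits → U+0E31).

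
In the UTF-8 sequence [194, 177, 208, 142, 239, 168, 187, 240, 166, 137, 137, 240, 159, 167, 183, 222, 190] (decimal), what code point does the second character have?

U+040E

Offset 0: leading byte 0xC2 = 11000010 → 2-byte char #1 = C2 B1.
Offset 2: leading byte 0xD0 = 11010000 → 2-byte char #2 = D0 8E.
Leading byte 0xD0 = 11010000 matches 110xxxxx → 2-byte sequence.
Byte 1: 0xD0 = 11010000, payload 10000 (5 bits).
Byte 2: 0x8E = 10001110 (10xxxxxx ✓), payload 001110.
Concatenate: 10000001110 = 0x40E (11 bits → U+040E).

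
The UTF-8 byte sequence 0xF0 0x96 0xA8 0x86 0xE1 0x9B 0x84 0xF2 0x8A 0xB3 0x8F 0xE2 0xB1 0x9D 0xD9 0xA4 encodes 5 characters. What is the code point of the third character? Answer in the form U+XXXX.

U+8ACCF

Offset 0: leading byte 0xF0 = 11110000 → 4-byte char #1 = F0 96 A8 86.
Offset 4: leading byte 0xE1 = 11100001 → 3-byte char #2 = E1 9B 84.
Offset 7: leading byte 0xF2 = 11110010 → 4-byte char #3 = F2 8A B3 8F.
Leading byte 0xF2 = 11110010 matches 11110xxx → 4-byte sequence.
Byte 1: 0xF2 = 11110010, payload 010 (3 bits).
Byte 2: 0x8A = 10001010 (10xxxxxx ✓), payload 001010.
Byte 3: 0xB3 = 10110011 (10xxxxxx ✓), payload 110011.
Byte 4: 0x8F = 10001111 (10xxxxxx ✓), payload 001111.
Concatenate: 010001010110011001111 = 0x8ACCF (21 bits → U+8ACCF).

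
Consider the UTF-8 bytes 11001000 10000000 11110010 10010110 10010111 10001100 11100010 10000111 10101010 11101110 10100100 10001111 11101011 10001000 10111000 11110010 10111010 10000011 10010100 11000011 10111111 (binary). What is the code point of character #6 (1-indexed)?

Offset 0: leading byte 0xC8 = 11001000 → 2-byte char #1 = C8 80.
Offset 2: leading byte 0xF2 = 11110010 → 4-byte char #2 = F2 96 97 8C.
Offset 6: leading byte 0xE2 = 11100010 → 3-byte char #3 = E2 87 AA.
Offset 9: leading byte 0xEE = 11101110 → 3-byte char #4 = EE A4 8F.
Offset 12: leading byte 0xEB = 11101011 → 3-byte char #5 = EB 88 B8.
Offset 15: leading byte 0xF2 = 11110010 → 4-byte char #6 = F2 BA 83 94.
Leading byte 0xF2 = 11110010 matches 11110xxx → 4-byte sequence.
Byte 1: 0xF2 = 11110010, payload 010 (3 bits).
Byte 2: 0xBA = 10111010 (10xxxxxx ✓), payload 111010.
Byte 3: 0x83 = 10000011 (10xxxxxx ✓), payload 000011.
Byte 4: 0x94 = 10010100 (10xxxxxx ✓), payload 010100.
Concatenate: 010111010000011010100 = 0xBA0D4 (21 bits → U+BA0D4).

U+BA0D4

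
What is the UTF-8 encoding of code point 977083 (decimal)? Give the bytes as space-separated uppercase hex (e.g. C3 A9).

F3 AE A2 BB

U+EE8BB = 0xEE8BB = 977083 decimal. In range U+10000–U+10FFFF → 4-byte form: 11110xxx 10xxxxxx 10xxxxxx 10xxxxxx.
Binary (21 bits): 011101110100010111011.
Split 3+6+6+6: 011 | 101110 | 100010 | 111011.
Byte 1: 11110011 = 0xF3.
Byte 2: 10101110 = 0xAE.
Byte 3: 10100010 = 0xA2.
Byte 4: 10111011 = 0xBB.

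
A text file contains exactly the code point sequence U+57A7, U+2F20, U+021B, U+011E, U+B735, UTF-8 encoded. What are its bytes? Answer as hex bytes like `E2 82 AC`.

E5 9E A7 E2 BC A0 C8 9B C4 9E EB 9C B5

U+57A7: 3-byte form → E5 9E A7.
U+2F20: 3-byte form → E2 BC A0.
U+021B: 2-byte form → C8 9B.
U+011E: 2-byte form → C4 9E.
U+B735: 3-byte form → EB 9C B5.
Concatenated (13 bytes): E5 9E A7 E2 BC A0 C8 9B C4 9E EB 9C B5.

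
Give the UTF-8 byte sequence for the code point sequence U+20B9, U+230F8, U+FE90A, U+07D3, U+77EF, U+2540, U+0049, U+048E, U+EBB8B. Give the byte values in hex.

U+20B9: 3-byte form → E2 82 B9.
U+230F8: 4-byte form → F0 A3 83 B8.
U+FE90A: 4-byte form → F3 BE A4 8A.
U+07D3: 2-byte form → DF 93.
U+77EF: 3-byte form → E7 9F AF.
U+2540: 3-byte form → E2 95 80.
U+0049: 1-byte form → 49.
U+048E: 2-byte form → D2 8E.
U+EBB8B: 4-byte form → F3 AB AE 8B.
Concatenated (26 bytes): E2 82 B9 F0 A3 83 B8 F3 BE A4 8A DF 93 E7 9F AF E2 95 80 49 D2 8E F3 AB AE 8B.

E2 82 B9 F0 A3 83 B8 F3 BE A4 8A DF 93 E7 9F AF E2 95 80 49 D2 8E F3 AB AE 8B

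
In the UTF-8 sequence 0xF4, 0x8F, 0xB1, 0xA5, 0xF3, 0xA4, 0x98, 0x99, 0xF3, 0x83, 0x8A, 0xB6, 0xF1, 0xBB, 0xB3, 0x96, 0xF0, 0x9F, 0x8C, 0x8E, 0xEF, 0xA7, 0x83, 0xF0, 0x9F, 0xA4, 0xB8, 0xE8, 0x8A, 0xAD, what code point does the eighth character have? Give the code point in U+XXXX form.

Offset 0: leading byte 0xF4 = 11110100 → 4-byte char #1 = F4 8F B1 A5.
Offset 4: leading byte 0xF3 = 11110011 → 4-byte char #2 = F3 A4 98 99.
Offset 8: leading byte 0xF3 = 11110011 → 4-byte char #3 = F3 83 8A B6.
Offset 12: leading byte 0xF1 = 11110001 → 4-byte char #4 = F1 BB B3 96.
Offset 16: leading byte 0xF0 = 11110000 → 4-byte char #5 = F0 9F 8C 8E.
Offset 20: leading byte 0xEF = 11101111 → 3-byte char #6 = EF A7 83.
Offset 23: leading byte 0xF0 = 11110000 → 4-byte char #7 = F0 9F A4 B8.
Offset 27: leading byte 0xE8 = 11101000 → 3-byte char #8 = E8 8A AD.
Leading byte 0xE8 = 11101000 matches 1110xxxx → 3-byte sequence.
Byte 1: 0xE8 = 11101000, payload 1000 (4 bits).
Byte 2: 0x8A = 10001010 (10xxxxxx ✓), payload 001010.
Byte 3: 0xAD = 10101101 (10xxxxxx ✓), payload 101101.
Concatenate: 1000001010101101 = 0x82AD (16 bits → U+82AD).

U+82AD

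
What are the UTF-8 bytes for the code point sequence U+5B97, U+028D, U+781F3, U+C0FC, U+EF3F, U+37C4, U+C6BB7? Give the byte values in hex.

E5 AE 97 CA 8D F1 B8 87 B3 EC 83 BC EE BC BF E3 9F 84 F3 86 AE B7

U+5B97: 3-byte form → E5 AE 97.
U+028D: 2-byte form → CA 8D.
U+781F3: 4-byte form → F1 B8 87 B3.
U+C0FC: 3-byte form → EC 83 BC.
U+EF3F: 3-byte form → EE BC BF.
U+37C4: 3-byte form → E3 9F 84.
U+C6BB7: 4-byte form → F3 86 AE B7.
Concatenated (22 bytes): E5 AE 97 CA 8D F1 B8 87 B3 EC 83 BC EE BC BF E3 9F 84 F3 86 AE B7.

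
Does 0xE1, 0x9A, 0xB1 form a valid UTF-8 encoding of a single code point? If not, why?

valid

Leading byte 0xE1 = 11100001 → 3-byte form.
Continuation bytes 0x9A=10011010, 0xB1=10110001 all match 10xxxxxx.
Decoded value 0x16B1 is ≥ 0x800 (shortest form) and not a surrogate.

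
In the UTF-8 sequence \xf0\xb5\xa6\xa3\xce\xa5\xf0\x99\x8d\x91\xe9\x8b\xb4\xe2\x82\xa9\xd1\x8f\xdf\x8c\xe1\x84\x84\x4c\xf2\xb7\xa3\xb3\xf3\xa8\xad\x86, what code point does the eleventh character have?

Offset 0: leading byte 0xF0 = 11110000 → 4-byte char #1 = F0 B5 A6 A3.
Offset 4: leading byte 0xCE = 11001110 → 2-byte char #2 = CE A5.
Offset 6: leading byte 0xF0 = 11110000 → 4-byte char #3 = F0 99 8D 91.
Offset 10: leading byte 0xE9 = 11101001 → 3-byte char #4 = E9 8B B4.
Offset 13: leading byte 0xE2 = 11100010 → 3-byte char #5 = E2 82 A9.
Offset 16: leading byte 0xD1 = 11010001 → 2-byte char #6 = D1 8F.
Offset 18: leading byte 0xDF = 11011111 → 2-byte char #7 = DF 8C.
Offset 20: leading byte 0xE1 = 11100001 → 3-byte char #8 = E1 84 84.
Offset 23: leading byte 0x4C = 01001100 → 1-byte char #9 = 4C.
Offset 24: leading byte 0xF2 = 11110010 → 4-byte char #10 = F2 B7 A3 B3.
Offset 28: leading byte 0xF3 = 11110011 → 4-byte char #11 = F3 A8 AD 86.
Leading byte 0xF3 = 11110011 matches 11110xxx → 4-byte sequence.
Byte 1: 0xF3 = 11110011, payload 011 (3 bits).
Byte 2: 0xA8 = 10101000 (10xxxxxx ✓), payload 101000.
Byte 3: 0xAD = 10101101 (10xxxxxx ✓), payload 101101.
Byte 4: 0x86 = 10000110 (10xxxxxx ✓), payload 000110.
Concatenate: 011101000101101000110 = 0xE8B46 (21 bits → U+E8B46).

U+E8B46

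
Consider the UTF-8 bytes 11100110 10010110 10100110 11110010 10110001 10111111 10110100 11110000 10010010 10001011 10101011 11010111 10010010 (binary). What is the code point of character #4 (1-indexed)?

U+05D2

Offset 0: leading byte 0xE6 = 11100110 → 3-byte char #1 = E6 96 A6.
Offset 3: leading byte 0xF2 = 11110010 → 4-byte char #2 = F2 B1 BF B4.
Offset 7: leading byte 0xF0 = 11110000 → 4-byte char #3 = F0 92 8B AB.
Offset 11: leading byte 0xD7 = 11010111 → 2-byte char #4 = D7 92.
Leading byte 0xD7 = 11010111 matches 110xxxxx → 2-byte sequence.
Byte 1: 0xD7 = 11010111, payload 10111 (5 bits).
Byte 2: 0x92 = 10010010 (10xxxxxx ✓), payload 010010.
Concatenate: 10111010010 = 0x5D2 (11 bits → U+05D2).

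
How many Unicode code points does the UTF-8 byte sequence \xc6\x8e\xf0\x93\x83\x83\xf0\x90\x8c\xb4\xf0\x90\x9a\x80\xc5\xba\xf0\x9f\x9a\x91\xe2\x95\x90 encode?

7

Byte at offset 0: 0xC6 = 11000110 → 2-byte char (#1). Advance 2.
Byte at offset 2: 0xF0 = 11110000 → 4-byte char (#2). Advance 4.
Byte at offset 6: 0xF0 = 11110000 → 4-byte char (#3). Advance 4.
Byte at offset 10: 0xF0 = 11110000 → 4-byte char (#4). Advance 4.
Byte at offset 14: 0xC5 = 11000101 → 2-byte char (#5). Advance 2.
Byte at offset 16: 0xF0 = 11110000 → 4-byte char (#6). Advance 4.
Byte at offset 20: 0xE2 = 11100010 → 3-byte char (#7). Advance 3.
Reached end at offset 23 after 7 code points.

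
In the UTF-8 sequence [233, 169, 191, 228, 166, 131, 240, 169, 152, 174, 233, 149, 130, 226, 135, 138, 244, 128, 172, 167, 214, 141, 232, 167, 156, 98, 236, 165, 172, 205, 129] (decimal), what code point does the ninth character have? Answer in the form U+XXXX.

Offset 0: leading byte 0xE9 = 11101001 → 3-byte char #1 = E9 A9 BF.
Offset 3: leading byte 0xE4 = 11100100 → 3-byte char #2 = E4 A6 83.
Offset 6: leading byte 0xF0 = 11110000 → 4-byte char #3 = F0 A9 98 AE.
Offset 10: leading byte 0xE9 = 11101001 → 3-byte char #4 = E9 95 82.
Offset 13: leading byte 0xE2 = 11100010 → 3-byte char #5 = E2 87 8A.
Offset 16: leading byte 0xF4 = 11110100 → 4-byte char #6 = F4 80 AC A7.
Offset 20: leading byte 0xD6 = 11010110 → 2-byte char #7 = D6 8D.
Offset 22: leading byte 0xE8 = 11101000 → 3-byte char #8 = E8 A7 9C.
Offset 25: leading byte 0x62 = 01100010 → 1-byte char #9 = 62.
Leading byte 0x62 = 01100010 matches 0xxxxxxx → 1-byte sequence.
Byte 1: 0x62 = 01100010, payload 1100010 (7 bits).
Concatenate: 1100010 = 0x62 (7 bits → U+0062).

U+0062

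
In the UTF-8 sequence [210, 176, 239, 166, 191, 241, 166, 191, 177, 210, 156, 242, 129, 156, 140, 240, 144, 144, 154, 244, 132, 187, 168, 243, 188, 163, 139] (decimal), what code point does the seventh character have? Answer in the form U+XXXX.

Offset 0: leading byte 0xD2 = 11010010 → 2-byte char #1 = D2 B0.
Offset 2: leading byte 0xEF = 11101111 → 3-byte char #2 = EF A6 BF.
Offset 5: leading byte 0xF1 = 11110001 → 4-byte char #3 = F1 A6 BF B1.
Offset 9: leading byte 0xD2 = 11010010 → 2-byte char #4 = D2 9C.
Offset 11: leading byte 0xF2 = 11110010 → 4-byte char #5 = F2 81 9C 8C.
Offset 15: leading byte 0xF0 = 11110000 → 4-byte char #6 = F0 90 90 9A.
Offset 19: leading byte 0xF4 = 11110100 → 4-byte char #7 = F4 84 BB A8.
Leading byte 0xF4 = 11110100 matches 11110xxx → 4-byte sequence.
Byte 1: 0xF4 = 11110100, payload 100 (3 bits).
Byte 2: 0x84 = 10000100 (10xxxxxx ✓), payload 000100.
Byte 3: 0xBB = 10111011 (10xxxxxx ✓), payload 111011.
Byte 4: 0xA8 = 10101000 (10xxxxxx ✓), payload 101000.
Concatenate: 100000100111011101000 = 0x104EE8 (21 bits → U+104EE8).

U+104EE8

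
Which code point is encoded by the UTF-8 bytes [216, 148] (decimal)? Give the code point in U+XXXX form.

Leading byte 0xD8 = 11011000 matches 110xxxxx → 2-byte sequence.
Byte 1: 0xD8 = 11011000, payload 11000 (5 bits).
Byte 2: 0x94 = 10010100 (10xxxxxx ✓), payload 010100.
Concatenate: 11000010100 = 0x614 (11 bits → U+0614).

U+0614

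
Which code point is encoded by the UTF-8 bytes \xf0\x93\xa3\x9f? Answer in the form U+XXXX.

Leading byte 0xF0 = 11110000 matches 11110xxx → 4-byte sequence.
Byte 1: 0xF0 = 11110000, payload 000 (3 bits).
Byte 2: 0x93 = 10010011 (10xxxxxx ✓), payload 010011.
Byte 3: 0xA3 = 10100011 (10xxxxxx ✓), payload 100011.
Byte 4: 0x9F = 10011111 (10xxxxxx ✓), payload 011111.
Concatenate: 000010011100011011111 = 0x138DF (21 bits → U+138DF).

U+138DF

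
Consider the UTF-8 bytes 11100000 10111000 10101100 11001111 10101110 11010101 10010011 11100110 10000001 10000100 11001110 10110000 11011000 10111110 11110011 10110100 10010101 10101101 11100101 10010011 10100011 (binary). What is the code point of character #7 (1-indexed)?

U+F456D

Offset 0: leading byte 0xE0 = 11100000 → 3-byte char #1 = E0 B8 AC.
Offset 3: leading byte 0xCF = 11001111 → 2-byte char #2 = CF AE.
Offset 5: leading byte 0xD5 = 11010101 → 2-byte char #3 = D5 93.
Offset 7: leading byte 0xE6 = 11100110 → 3-byte char #4 = E6 81 84.
Offset 10: leading byte 0xCE = 11001110 → 2-byte char #5 = CE B0.
Offset 12: leading byte 0xD8 = 11011000 → 2-byte char #6 = D8 BE.
Offset 14: leading byte 0xF3 = 11110011 → 4-byte char #7 = F3 B4 95 AD.
Leading byte 0xF3 = 11110011 matches 11110xxx → 4-byte sequence.
Byte 1: 0xF3 = 11110011, payload 011 (3 bits).
Byte 2: 0xB4 = 10110100 (10xxxxxx ✓), payload 110100.
Byte 3: 0x95 = 10010101 (10xxxxxx ✓), payload 010101.
Byte 4: 0xAD = 10101101 (10xxxxxx ✓), payload 101101.
Concatenate: 011110100010101101101 = 0xF456D (21 bits → U+F456D).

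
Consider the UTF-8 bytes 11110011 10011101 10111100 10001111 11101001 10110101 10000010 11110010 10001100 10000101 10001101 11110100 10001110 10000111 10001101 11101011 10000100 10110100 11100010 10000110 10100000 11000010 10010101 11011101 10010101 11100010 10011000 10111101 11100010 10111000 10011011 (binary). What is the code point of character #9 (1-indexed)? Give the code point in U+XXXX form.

Offset 0: leading byte 0xF3 = 11110011 → 4-byte char #1 = F3 9D BC 8F.
Offset 4: leading byte 0xE9 = 11101001 → 3-byte char #2 = E9 B5 82.
Offset 7: leading byte 0xF2 = 11110010 → 4-byte char #3 = F2 8C 85 8D.
Offset 11: leading byte 0xF4 = 11110100 → 4-byte char #4 = F4 8E 87 8D.
Offset 15: leading byte 0xEB = 11101011 → 3-byte char #5 = EB 84 B4.
Offset 18: leading byte 0xE2 = 11100010 → 3-byte char #6 = E2 86 A0.
Offset 21: leading byte 0xC2 = 11000010 → 2-byte char #7 = C2 95.
Offset 23: leading byte 0xDD = 11011101 → 2-byte char #8 = DD 95.
Offset 25: leading byte 0xE2 = 11100010 → 3-byte char #9 = E2 98 BD.
Leading byte 0xE2 = 11100010 matches 1110xxxx → 3-byte sequence.
Byte 1: 0xE2 = 11100010, payload 0010 (4 bits).
Byte 2: 0x98 = 10011000 (10xxxxxx ✓), payload 011000.
Byte 3: 0xBD = 10111101 (10xxxxxx ✓), payload 111101.
Concatenate: 0010011000111101 = 0x263D (16 bits → U+263D).

U+263D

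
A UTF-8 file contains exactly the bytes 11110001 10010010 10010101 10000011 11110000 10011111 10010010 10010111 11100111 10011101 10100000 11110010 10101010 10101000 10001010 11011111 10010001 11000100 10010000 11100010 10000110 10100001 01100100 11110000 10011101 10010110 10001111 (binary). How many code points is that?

Byte at offset 0: 0xF1 = 11110001 → 4-byte char (#1). Advance 4.
Byte at offset 4: 0xF0 = 11110000 → 4-byte char (#2). Advance 4.
Byte at offset 8: 0xE7 = 11100111 → 3-byte char (#3). Advance 3.
Byte at offset 11: 0xF2 = 11110010 → 4-byte char (#4). Advance 4.
Byte at offset 15: 0xDF = 11011111 → 2-byte char (#5). Advance 2.
Byte at offset 17: 0xC4 = 11000100 → 2-byte char (#6). Advance 2.
Byte at offset 19: 0xE2 = 11100010 → 3-byte char (#7). Advance 3.
Byte at offset 22: 0x64 = 01100100 → 1-byte char (#8). Advance 1.
Byte at offset 23: 0xF0 = 11110000 → 4-byte char (#9). Advance 4.
Reached end at offset 27 after 9 code points.

9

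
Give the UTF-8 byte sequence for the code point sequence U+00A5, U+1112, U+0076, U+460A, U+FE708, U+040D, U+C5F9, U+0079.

C2 A5 E1 84 92 76 E4 98 8A F3 BE 9C 88 D0 8D EC 97 B9 79

U+00A5: 2-byte form → C2 A5.
U+1112: 3-byte form → E1 84 92.
U+0076: 1-byte form → 76.
U+460A: 3-byte form → E4 98 8A.
U+FE708: 4-byte form → F3 BE 9C 88.
U+040D: 2-byte form → D0 8D.
U+C5F9: 3-byte form → EC 97 B9.
U+0079: 1-byte form → 79.
Concatenated (19 bytes): C2 A5 E1 84 92 76 E4 98 8A F3 BE 9C 88 D0 8D EC 97 B9 79.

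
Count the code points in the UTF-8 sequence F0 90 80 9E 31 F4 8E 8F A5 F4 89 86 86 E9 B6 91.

5

Byte at offset 0: 0xF0 = 11110000 → 4-byte char (#1). Advance 4.
Byte at offset 4: 0x31 = 00110001 → 1-byte char (#2). Advance 1.
Byte at offset 5: 0xF4 = 11110100 → 4-byte char (#3). Advance 4.
Byte at offset 9: 0xF4 = 11110100 → 4-byte char (#4). Advance 4.
Byte at offset 13: 0xE9 = 11101001 → 3-byte char (#5). Advance 3.
Reached end at offset 16 after 5 code points.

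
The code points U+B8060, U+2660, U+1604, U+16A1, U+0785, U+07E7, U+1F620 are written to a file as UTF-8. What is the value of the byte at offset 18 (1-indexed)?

0xF0

1-indexed offset 18 is 0-indexed offset 17.
U+B8060 → 4-byte form F2 B8 81 A0 at offsets 0–3.
U+2660 → 3-byte form E2 99 A0 at offsets 4–6.
U+1604 → 3-byte form E1 98 84 at offsets 7–9.
U+16A1 → 3-byte form E1 9A A1 at offsets 10–12.
U+0785 → 2-byte form DE 85 at offsets 13–14.
U+07E7 → 2-byte form DF A7 at offsets 15–16.
U+1F620 → 4-byte form F0 9F 98 A0 at offsets 17–20.
Offset 17 falls in char 7's range; it's byte 1 of F0 9F 98 A0 = 0xF0.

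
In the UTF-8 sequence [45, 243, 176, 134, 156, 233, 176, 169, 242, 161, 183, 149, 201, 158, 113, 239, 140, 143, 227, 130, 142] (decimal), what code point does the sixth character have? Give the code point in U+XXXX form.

Offset 0: leading byte 0x2D = 00101101 → 1-byte char #1 = 2D.
Offset 1: leading byte 0xF3 = 11110011 → 4-byte char #2 = F3 B0 86 9C.
Offset 5: leading byte 0xE9 = 11101001 → 3-byte char #3 = E9 B0 A9.
Offset 8: leading byte 0xF2 = 11110010 → 4-byte char #4 = F2 A1 B7 95.
Offset 12: leading byte 0xC9 = 11001001 → 2-byte char #5 = C9 9E.
Offset 14: leading byte 0x71 = 01110001 → 1-byte char #6 = 71.
Leading byte 0x71 = 01110001 matches 0xxxxxxx → 1-byte sequence.
Byte 1: 0x71 = 01110001, payload 1110001 (7 bits).
Concatenate: 1110001 = 0x71 (7 bits → U+0071).

U+0071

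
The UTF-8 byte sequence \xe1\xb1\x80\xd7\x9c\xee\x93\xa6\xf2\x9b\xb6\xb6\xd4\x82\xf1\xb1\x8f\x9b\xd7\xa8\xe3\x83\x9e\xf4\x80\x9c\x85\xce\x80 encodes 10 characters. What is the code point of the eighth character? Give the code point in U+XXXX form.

Offset 0: leading byte 0xE1 = 11100001 → 3-byte char #1 = E1 B1 80.
Offset 3: leading byte 0xD7 = 11010111 → 2-byte char #2 = D7 9C.
Offset 5: leading byte 0xEE = 11101110 → 3-byte char #3 = EE 93 A6.
Offset 8: leading byte 0xF2 = 11110010 → 4-byte char #4 = F2 9B B6 B6.
Offset 12: leading byte 0xD4 = 11010100 → 2-byte char #5 = D4 82.
Offset 14: leading byte 0xF1 = 11110001 → 4-byte char #6 = F1 B1 8F 9B.
Offset 18: leading byte 0xD7 = 11010111 → 2-byte char #7 = D7 A8.
Offset 20: leading byte 0xE3 = 11100011 → 3-byte char #8 = E3 83 9E.
Leading byte 0xE3 = 11100011 matches 1110xxxx → 3-byte sequence.
Byte 1: 0xE3 = 11100011, payload 0011 (4 bits).
Byte 2: 0x83 = 10000011 (10xxxxxx ✓), payload 000011.
Byte 3: 0x9E = 10011110 (10xxxxxx ✓), payload 011110.
Concatenate: 0011000011011110 = 0x30DE (16 bits → U+30DE).

U+30DE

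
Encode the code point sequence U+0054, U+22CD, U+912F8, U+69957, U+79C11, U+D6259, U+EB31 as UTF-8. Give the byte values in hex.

54 E2 8B 8D F2 91 8B B8 F1 A9 A5 97 F1 B9 B0 91 F3 96 89 99 EE AC B1

U+0054: 1-byte form → 54.
U+22CD: 3-byte form → E2 8B 8D.
U+912F8: 4-byte form → F2 91 8B B8.
U+69957: 4-byte form → F1 A9 A5 97.
U+79C11: 4-byte form → F1 B9 B0 91.
U+D6259: 4-byte form → F3 96 89 99.
U+EB31: 3-byte form → EE AC B1.
Concatenated (23 bytes): 54 E2 8B 8D F2 91 8B B8 F1 A9 A5 97 F1 B9 B0 91 F3 96 89 99 EE AC B1.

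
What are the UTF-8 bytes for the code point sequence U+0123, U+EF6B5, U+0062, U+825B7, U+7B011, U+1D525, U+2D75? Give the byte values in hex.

C4 A3 F3 AF 9A B5 62 F2 82 96 B7 F1 BB 80 91 F0 9D 94 A5 E2 B5 B5

U+0123: 2-byte form → C4 A3.
U+EF6B5: 4-byte form → F3 AF 9A B5.
U+0062: 1-byte form → 62.
U+825B7: 4-byte form → F2 82 96 B7.
U+7B011: 4-byte form → F1 BB 80 91.
U+1D525: 4-byte form → F0 9D 94 A5.
U+2D75: 3-byte form → E2 B5 B5.
Concatenated (22 bytes): C4 A3 F3 AF 9A B5 62 F2 82 96 B7 F1 BB 80 91 F0 9D 94 A5 E2 B5 B5.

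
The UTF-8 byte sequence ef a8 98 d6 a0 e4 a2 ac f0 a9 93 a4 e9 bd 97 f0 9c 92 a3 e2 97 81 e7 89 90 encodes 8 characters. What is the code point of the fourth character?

U+294E4

Offset 0: leading byte 0xEF = 11101111 → 3-byte char #1 = EF A8 98.
Offset 3: leading byte 0xD6 = 11010110 → 2-byte char #2 = D6 A0.
Offset 5: leading byte 0xE4 = 11100100 → 3-byte char #3 = E4 A2 AC.
Offset 8: leading byte 0xF0 = 11110000 → 4-byte char #4 = F0 A9 93 A4.
Leading byte 0xF0 = 11110000 matches 11110xxx → 4-byte sequence.
Byte 1: 0xF0 = 11110000, payload 000 (3 bits).
Byte 2: 0xA9 = 10101001 (10xxxxxx ✓), payload 101001.
Byte 3: 0x93 = 10010011 (10xxxxxx ✓), payload 010011.
Byte 4: 0xA4 = 10100100 (10xxxxxx ✓), payload 100100.
Concatenate: 000101001010011100100 = 0x294E4 (21 bits → U+294E4).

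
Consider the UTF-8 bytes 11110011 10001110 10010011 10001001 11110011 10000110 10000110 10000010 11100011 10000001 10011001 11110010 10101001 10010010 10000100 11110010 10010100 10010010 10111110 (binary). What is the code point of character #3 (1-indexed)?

Offset 0: leading byte 0xF3 = 11110011 → 4-byte char #1 = F3 8E 93 89.
Offset 4: leading byte 0xF3 = 11110011 → 4-byte char #2 = F3 86 86 82.
Offset 8: leading byte 0xE3 = 11100011 → 3-byte char #3 = E3 81 99.
Leading byte 0xE3 = 11100011 matches 1110xxxx → 3-byte sequence.
Byte 1: 0xE3 = 11100011, payload 0011 (4 bits).
Byte 2: 0x81 = 10000001 (10xxxxxx ✓), payload 000001.
Byte 3: 0x99 = 10011001 (10xxxxxx ✓), payload 011001.
Concatenate: 0011000001011001 = 0x3059 (16 bits → U+3059).

U+3059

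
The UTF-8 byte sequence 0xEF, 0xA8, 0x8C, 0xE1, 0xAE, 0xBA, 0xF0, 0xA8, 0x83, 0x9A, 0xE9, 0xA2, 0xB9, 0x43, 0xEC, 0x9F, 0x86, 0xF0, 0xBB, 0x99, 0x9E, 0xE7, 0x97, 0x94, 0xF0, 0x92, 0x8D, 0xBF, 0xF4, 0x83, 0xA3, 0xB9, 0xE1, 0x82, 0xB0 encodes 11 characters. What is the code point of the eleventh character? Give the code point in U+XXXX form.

U+10B0

Offset 0: leading byte 0xEF = 11101111 → 3-byte char #1 = EF A8 8C.
Offset 3: leading byte 0xE1 = 11100001 → 3-byte char #2 = E1 AE BA.
Offset 6: leading byte 0xF0 = 11110000 → 4-byte char #3 = F0 A8 83 9A.
Offset 10: leading byte 0xE9 = 11101001 → 3-byte char #4 = E9 A2 B9.
Offset 13: leading byte 0x43 = 01000011 → 1-byte char #5 = 43.
Offset 14: leading byte 0xEC = 11101100 → 3-byte char #6 = EC 9F 86.
Offset 17: leading byte 0xF0 = 11110000 → 4-byte char #7 = F0 BB 99 9E.
Offset 21: leading byte 0xE7 = 11100111 → 3-byte char #8 = E7 97 94.
Offset 24: leading byte 0xF0 = 11110000 → 4-byte char #9 = F0 92 8D BF.
Offset 28: leading byte 0xF4 = 11110100 → 4-byte char #10 = F4 83 A3 B9.
Offset 32: leading byte 0xE1 = 11100001 → 3-byte char #11 = E1 82 B0.
Leading byte 0xE1 = 11100001 matches 1110xxxx → 3-byte sequence.
Byte 1: 0xE1 = 11100001, payload 0001 (4 bits).
Byte 2: 0x82 = 10000010 (10xxxxxx ✓), payload 000010.
Byte 3: 0xB0 = 10110000 (10xxxxxx ✓), payload 110000.
Concatenate: 0001000010110000 = 0x10B0 (16 bits → U+10B0).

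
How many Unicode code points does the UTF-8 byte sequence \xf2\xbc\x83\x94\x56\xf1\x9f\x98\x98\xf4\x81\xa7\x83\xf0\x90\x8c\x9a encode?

Byte at offset 0: 0xF2 = 11110010 → 4-byte char (#1). Advance 4.
Byte at offset 4: 0x56 = 01010110 → 1-byte char (#2). Advance 1.
Byte at offset 5: 0xF1 = 11110001 → 4-byte char (#3). Advance 4.
Byte at offset 9: 0xF4 = 11110100 → 4-byte char (#4). Advance 4.
Byte at offset 13: 0xF0 = 11110000 → 4-byte char (#5). Advance 4.
Reached end at offset 17 after 5 code points.

5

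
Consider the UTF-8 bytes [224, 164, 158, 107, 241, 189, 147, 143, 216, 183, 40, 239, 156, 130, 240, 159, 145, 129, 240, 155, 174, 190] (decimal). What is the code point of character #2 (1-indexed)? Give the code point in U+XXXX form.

Offset 0: leading byte 0xE0 = 11100000 → 3-byte char #1 = E0 A4 9E.
Offset 3: leading byte 0x6B = 01101011 → 1-byte char #2 = 6B.
Leading byte 0x6B = 01101011 matches 0xxxxxxx → 1-byte sequence.
Byte 1: 0x6B = 01101011, payload 1101011 (7 bits).
Concatenate: 1101011 = 0x6B (7 bits → U+006B).

U+006B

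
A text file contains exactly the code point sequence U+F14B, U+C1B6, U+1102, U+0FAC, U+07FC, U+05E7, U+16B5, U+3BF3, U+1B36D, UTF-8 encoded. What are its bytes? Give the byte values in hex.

EF 85 8B EC 86 B6 E1 84 82 E0 BE AC DF BC D7 A7 E1 9A B5 E3 AF B3 F0 9B 8D AD

U+F14B: 3-byte form → EF 85 8B.
U+C1B6: 3-byte form → EC 86 B6.
U+1102: 3-byte form → E1 84 82.
U+0FAC: 3-byte form → E0 BE AC.
U+07FC: 2-byte form → DF BC.
U+05E7: 2-byte form → D7 A7.
U+16B5: 3-byte form → E1 9A B5.
U+3BF3: 3-byte form → E3 AF B3.
U+1B36D: 4-byte form → F0 9B 8D AD.
Concatenated (26 bytes): EF 85 8B EC 86 B6 E1 84 82 E0 BE AC DF BC D7 A7 E1 9A B5 E3 AF B3 F0 9B 8D AD.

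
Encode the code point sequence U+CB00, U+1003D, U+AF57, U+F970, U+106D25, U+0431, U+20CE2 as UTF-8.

EC AC 80 F0 90 80 BD EA BD 97 EF A5 B0 F4 86 B4 A5 D0 B1 F0 A0 B3 A2

U+CB00: 3-byte form → EC AC 80.
U+1003D: 4-byte form → F0 90 80 BD.
U+AF57: 3-byte form → EA BD 97.
U+F970: 3-byte form → EF A5 B0.
U+106D25: 4-byte form → F4 86 B4 A5.
U+0431: 2-byte form → D0 B1.
U+20CE2: 4-byte form → F0 A0 B3 A2.
Concatenated (23 bytes): EC AC 80 F0 90 80 BD EA BD 97 EF A5 B0 F4 86 B4 A5 D0 B1 F0 A0 B3 A2.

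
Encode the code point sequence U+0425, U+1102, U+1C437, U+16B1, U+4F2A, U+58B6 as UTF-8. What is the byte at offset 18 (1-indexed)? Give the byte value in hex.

0xB6

1-indexed offset 18 is 0-indexed offset 17.
U+0425 → 2-byte form D0 A5 at offsets 0–1.
U+1102 → 3-byte form E1 84 82 at offsets 2–4.
U+1C437 → 4-byte form F0 9C 90 B7 at offsets 5–8.
U+16B1 → 3-byte form E1 9A B1 at offsets 9–11.
U+4F2A → 3-byte form E4 BC AA at offsets 12–14.
U+58B6 → 3-byte form E5 A2 B6 at offsets 15–17.
Offset 17 falls in char 6's range; it's byte 3 of E5 A2 B6 = 0xB6.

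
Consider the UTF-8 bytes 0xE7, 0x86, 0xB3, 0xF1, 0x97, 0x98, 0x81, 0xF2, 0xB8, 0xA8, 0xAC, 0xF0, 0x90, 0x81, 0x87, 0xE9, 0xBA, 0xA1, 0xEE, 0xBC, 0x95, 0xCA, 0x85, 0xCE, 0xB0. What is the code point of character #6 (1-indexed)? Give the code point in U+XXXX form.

Offset 0: leading byte 0xE7 = 11100111 → 3-byte char #1 = E7 86 B3.
Offset 3: leading byte 0xF1 = 11110001 → 4-byte char #2 = F1 97 98 81.
Offset 7: leading byte 0xF2 = 11110010 → 4-byte char #3 = F2 B8 A8 AC.
Offset 11: leading byte 0xF0 = 11110000 → 4-byte char #4 = F0 90 81 87.
Offset 15: leading byte 0xE9 = 11101001 → 3-byte char #5 = E9 BA A1.
Offset 18: leading byte 0xEE = 11101110 → 3-byte char #6 = EE BC 95.
Leading byte 0xEE = 11101110 matches 1110xxxx → 3-byte sequence.
Byte 1: 0xEE = 11101110, payload 1110 (4 bits).
Byte 2: 0xBC = 10111100 (10xxxxxx ✓), payload 111100.
Byte 3: 0x95 = 10010101 (10xxxxxx ✓), payload 010101.
Concatenate: 1110111100010101 = 0xEF15 (16 bits → U+EF15).

U+EF15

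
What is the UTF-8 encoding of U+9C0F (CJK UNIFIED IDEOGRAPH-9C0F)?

U+9C0F = 0x9C0F = 39951 decimal. In range U+0800–U+FFFF → 3-byte form: 1110xxxx 10xxxxxx 10xxxxxx.
Binary (16 bits): 1001110000001111.
Split 4+6+6: 1001 | 110000 | 001111.
Byte 1: 11101001 = 0xE9.
Byte 2: 10110000 = 0xB0.
Byte 3: 10001111 = 0x8F.

E9 B0 8F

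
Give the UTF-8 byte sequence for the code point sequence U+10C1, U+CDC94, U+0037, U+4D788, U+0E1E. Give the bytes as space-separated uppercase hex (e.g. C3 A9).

E1 83 81 F3 8D B2 94 37 F1 8D 9E 88 E0 B8 9E

U+10C1: 3-byte form → E1 83 81.
U+CDC94: 4-byte form → F3 8D B2 94.
U+0037: 1-byte form → 37.
U+4D788: 4-byte form → F1 8D 9E 88.
U+0E1E: 3-byte form → E0 B8 9E.
Concatenated (15 bytes): E1 83 81 F3 8D B2 94 37 F1 8D 9E 88 E0 B8 9E.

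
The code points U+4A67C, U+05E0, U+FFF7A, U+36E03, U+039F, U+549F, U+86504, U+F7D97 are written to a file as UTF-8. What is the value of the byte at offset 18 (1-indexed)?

0x92

1-indexed offset 18 is 0-indexed offset 17.
U+4A67C → 4-byte form F1 8A 99 BC at offsets 0–3.
U+05E0 → 2-byte form D7 A0 at offsets 4–5.
U+FFF7A → 4-byte form F3 BF BD BA at offsets 6–9.
U+36E03 → 4-byte form F0 B6 B8 83 at offsets 10–13.
U+039F → 2-byte form CE 9F at offsets 14–15.
U+549F → 3-byte form E5 92 9F at offsets 16–18.
Offset 17 falls in char 6's range; it's byte 2 of E5 92 9F = 0x92.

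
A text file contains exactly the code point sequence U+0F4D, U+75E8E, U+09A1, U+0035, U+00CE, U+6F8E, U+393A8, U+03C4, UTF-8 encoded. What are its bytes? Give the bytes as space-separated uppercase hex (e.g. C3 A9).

E0 BD 8D F1 B5 BA 8E E0 A6 A1 35 C3 8E E6 BE 8E F0 B9 8E A8 CF 84

U+0F4D: 3-byte form → E0 BD 8D.
U+75E8E: 4-byte form → F1 B5 BA 8E.
U+09A1: 3-byte form → E0 A6 A1.
U+0035: 1-byte form → 35.
U+00CE: 2-byte form → C3 8E.
U+6F8E: 3-byte form → E6 BE 8E.
U+393A8: 4-byte form → F0 B9 8E A8.
U+03C4: 2-byte form → CF 84.
Concatenated (22 bytes): E0 BD 8D F1 B5 BA 8E E0 A6 A1 35 C3 8E E6 BE 8E F0 B9 8E A8 CF 84.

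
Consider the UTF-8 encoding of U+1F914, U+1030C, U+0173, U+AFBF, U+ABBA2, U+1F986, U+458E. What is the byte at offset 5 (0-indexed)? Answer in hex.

U+1F914 → 4-byte form F0 9F A4 94 at offsets 0–3.
U+1030C → 4-byte form F0 90 8C 8C at offsets 4–7.
Offset 5 falls in char 2's range; it's byte 2 of F0 90 8C 8C = 0x90.

0x90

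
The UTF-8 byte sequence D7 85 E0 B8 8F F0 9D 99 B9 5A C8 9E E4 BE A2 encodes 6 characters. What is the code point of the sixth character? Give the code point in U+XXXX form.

Offset 0: leading byte 0xD7 = 11010111 → 2-byte char #1 = D7 85.
Offset 2: leading byte 0xE0 = 11100000 → 3-byte char #2 = E0 B8 8F.
Offset 5: leading byte 0xF0 = 11110000 → 4-byte char #3 = F0 9D 99 B9.
Offset 9: leading byte 0x5A = 01011010 → 1-byte char #4 = 5A.
Offset 10: leading byte 0xC8 = 11001000 → 2-byte char #5 = C8 9E.
Offset 12: leading byte 0xE4 = 11100100 → 3-byte char #6 = E4 BE A2.
Leading byte 0xE4 = 11100100 matches 1110xxxx → 3-byte sequence.
Byte 1: 0xE4 = 11100100, payload 0100 (4 bits).
Byte 2: 0xBE = 10111110 (10xxxxxx ✓), payload 111110.
Byte 3: 0xA2 = 10100010 (10xxxxxx ✓), payload 100010.
Concatenate: 0100111110100010 = 0x4FA2 (16 bits → U+4FA2).

U+4FA2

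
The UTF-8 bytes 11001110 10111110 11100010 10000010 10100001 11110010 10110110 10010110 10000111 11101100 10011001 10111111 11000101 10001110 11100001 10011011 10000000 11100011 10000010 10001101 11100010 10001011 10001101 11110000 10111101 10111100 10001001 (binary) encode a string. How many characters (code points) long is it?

9

Byte at offset 0: 0xCE = 11001110 → 2-byte char (#1). Advance 2.
Byte at offset 2: 0xE2 = 11100010 → 3-byte char (#2). Advance 3.
Byte at offset 5: 0xF2 = 11110010 → 4-byte char (#3). Advance 4.
Byte at offset 9: 0xEC = 11101100 → 3-byte char (#4). Advance 3.
Byte at offset 12: 0xC5 = 11000101 → 2-byte char (#5). Advance 2.
Byte at offset 14: 0xE1 = 11100001 → 3-byte char (#6). Advance 3.
Byte at offset 17: 0xE3 = 11100011 → 3-byte char (#7). Advance 3.
Byte at offset 20: 0xE2 = 11100010 → 3-byte char (#8). Advance 3.
Byte at offset 23: 0xF0 = 11110000 → 4-byte char (#9). Advance 4.
Reached end at offset 27 after 9 code points.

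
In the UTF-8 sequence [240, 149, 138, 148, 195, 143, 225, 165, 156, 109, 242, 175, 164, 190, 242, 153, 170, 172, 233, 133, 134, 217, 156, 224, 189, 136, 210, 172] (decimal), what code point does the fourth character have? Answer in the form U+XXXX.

U+006D

Offset 0: leading byte 0xF0 = 11110000 → 4-byte char #1 = F0 95 8A 94.
Offset 4: leading byte 0xC3 = 11000011 → 2-byte char #2 = C3 8F.
Offset 6: leading byte 0xE1 = 11100001 → 3-byte char #3 = E1 A5 9C.
Offset 9: leading byte 0x6D = 01101101 → 1-byte char #4 = 6D.
Leading byte 0x6D = 01101101 matches 0xxxxxxx → 1-byte sequence.
Byte 1: 0x6D = 01101101, payload 1101101 (7 bits).
Concatenate: 1101101 = 0x6D (7 bits → U+006D).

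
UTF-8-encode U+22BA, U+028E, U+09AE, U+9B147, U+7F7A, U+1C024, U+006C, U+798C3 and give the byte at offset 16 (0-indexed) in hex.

0x9C

U+22BA → 3-byte form E2 8A BA at offsets 0–2.
U+028E → 2-byte form CA 8E at offsets 3–4.
U+09AE → 3-byte form E0 A6 AE at offsets 5–7.
U+9B147 → 4-byte form F2 9B 85 87 at offsets 8–11.
U+7F7A → 3-byte form E7 BD BA at offsets 12–14.
U+1C024 → 4-byte form F0 9C 80 A4 at offsets 15–18.
Offset 16 falls in char 6's range; it's byte 2 of F0 9C 80 A4 = 0x9C.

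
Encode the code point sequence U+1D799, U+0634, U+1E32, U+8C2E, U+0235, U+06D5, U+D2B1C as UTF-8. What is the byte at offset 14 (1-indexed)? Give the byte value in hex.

1-indexed offset 14 is 0-indexed offset 13.
U+1D799 → 4-byte form F0 9D 9E 99 at offsets 0–3.
U+0634 → 2-byte form D8 B4 at offsets 4–5.
U+1E32 → 3-byte form E1 B8 B2 at offsets 6–8.
U+8C2E → 3-byte form E8 B0 AE at offsets 9–11.
U+0235 → 2-byte form C8 B5 at offsets 12–13.
Offset 13 falls in char 5's range; it's byte 2 of C8 B5 = 0xB5.

0xB5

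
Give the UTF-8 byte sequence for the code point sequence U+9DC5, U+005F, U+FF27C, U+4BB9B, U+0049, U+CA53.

E9 B7 85 5F F3 BF 89 BC F1 8B AE 9B 49 EC A9 93

U+9DC5: 3-byte form → E9 B7 85.
U+005F: 1-byte form → 5F.
U+FF27C: 4-byte form → F3 BF 89 BC.
U+4BB9B: 4-byte form → F1 8B AE 9B.
U+0049: 1-byte form → 49.
U+CA53: 3-byte form → EC A9 93.
Concatenated (16 bytes): E9 B7 85 5F F3 BF 89 BC F1 8B AE 9B 49 EC A9 93.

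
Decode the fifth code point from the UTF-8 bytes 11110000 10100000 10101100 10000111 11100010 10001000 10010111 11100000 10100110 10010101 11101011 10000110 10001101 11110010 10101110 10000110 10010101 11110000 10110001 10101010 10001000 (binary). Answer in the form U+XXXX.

Offset 0: leading byte 0xF0 = 11110000 → 4-byte char #1 = F0 A0 AC 87.
Offset 4: leading byte 0xE2 = 11100010 → 3-byte char #2 = E2 88 97.
Offset 7: leading byte 0xE0 = 11100000 → 3-byte char #3 = E0 A6 95.
Offset 10: leading byte 0xEB = 11101011 → 3-byte char #4 = EB 86 8D.
Offset 13: leading byte 0xF2 = 11110010 → 4-byte char #5 = F2 AE 86 95.
Leading byte 0xF2 = 11110010 matches 11110xxx → 4-byte sequence.
Byte 1: 0xF2 = 11110010, payload 010 (3 bits).
Byte 2: 0xAE = 10101110 (10xxxxxx ✓), payload 101110.
Byte 3: 0x86 = 10000110 (10xxxxxx ✓), payload 000110.
Byte 4: 0x95 = 10010101 (10xxxxxx ✓), payload 010101.
Concatenate: 010101110000110010101 = 0xAE195 (21 bits → U+AE195).

U+AE195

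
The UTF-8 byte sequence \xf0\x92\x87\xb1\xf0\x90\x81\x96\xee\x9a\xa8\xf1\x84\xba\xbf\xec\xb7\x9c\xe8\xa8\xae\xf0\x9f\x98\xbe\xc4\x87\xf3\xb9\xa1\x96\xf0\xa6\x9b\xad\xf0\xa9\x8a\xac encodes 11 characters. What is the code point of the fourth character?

Offset 0: leading byte 0xF0 = 11110000 → 4-byte char #1 = F0 92 87 B1.
Offset 4: leading byte 0xF0 = 11110000 → 4-byte char #2 = F0 90 81 96.
Offset 8: leading byte 0xEE = 11101110 → 3-byte char #3 = EE 9A A8.
Offset 11: leading byte 0xF1 = 11110001 → 4-byte char #4 = F1 84 BA BF.
Leading byte 0xF1 = 11110001 matches 11110xxx → 4-byte sequence.
Byte 1: 0xF1 = 11110001, payload 001 (3 bits).
Byte 2: 0x84 = 10000100 (10xxxxxx ✓), payload 000100.
Byte 3: 0xBA = 10111010 (10xxxxxx ✓), payload 111010.
Byte 4: 0xBF = 10111111 (10xxxxxx ✓), payload 111111.
Concatenate: 001000100111010111111 = 0x44EBF (21 bits → U+44EBF).

U+44EBF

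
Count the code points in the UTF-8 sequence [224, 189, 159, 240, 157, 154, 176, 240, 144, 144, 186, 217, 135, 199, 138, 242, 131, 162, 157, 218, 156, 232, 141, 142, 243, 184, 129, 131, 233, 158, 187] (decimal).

10

Byte at offset 0: 0xE0 = 11100000 → 3-byte char (#1). Advance 3.
Byte at offset 3: 0xF0 = 11110000 → 4-byte char (#2). Advance 4.
Byte at offset 7: 0xF0 = 11110000 → 4-byte char (#3). Advance 4.
Byte at offset 11: 0xD9 = 11011001 → 2-byte char (#4). Advance 2.
Byte at offset 13: 0xC7 = 11000111 → 2-byte char (#5). Advance 2.
Byte at offset 15: 0xF2 = 11110010 → 4-byte char (#6). Advance 4.
Byte at offset 19: 0xDA = 11011010 → 2-byte char (#7). Advance 2.
Byte at offset 21: 0xE8 = 11101000 → 3-byte char (#8). Advance 3.
Byte at offset 24: 0xF3 = 11110011 → 4-byte char (#9). Advance 4.
Byte at offset 28: 0xE9 = 11101001 → 3-byte char (#10). Advance 3.
Reached end at offset 31 after 10 code points.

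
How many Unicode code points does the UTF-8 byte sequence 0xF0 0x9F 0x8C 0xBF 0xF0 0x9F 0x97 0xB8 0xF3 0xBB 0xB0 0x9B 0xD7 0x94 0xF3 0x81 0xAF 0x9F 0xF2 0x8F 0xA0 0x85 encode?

6

Byte at offset 0: 0xF0 = 11110000 → 4-byte char (#1). Advance 4.
Byte at offset 4: 0xF0 = 11110000 → 4-byte char (#2). Advance 4.
Byte at offset 8: 0xF3 = 11110011 → 4-byte char (#3). Advance 4.
Byte at offset 12: 0xD7 = 11010111 → 2-byte char (#4). Advance 2.
Byte at offset 14: 0xF3 = 11110011 → 4-byte char (#5). Advance 4.
Byte at offset 18: 0xF2 = 11110010 → 4-byte char (#6). Advance 4.
Reached end at offset 22 after 6 code points.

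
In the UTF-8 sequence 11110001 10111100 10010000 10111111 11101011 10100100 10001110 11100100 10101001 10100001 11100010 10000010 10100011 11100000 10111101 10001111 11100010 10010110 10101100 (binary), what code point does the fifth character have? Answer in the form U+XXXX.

Offset 0: leading byte 0xF1 = 11110001 → 4-byte char #1 = F1 BC 90 BF.
Offset 4: leading byte 0xEB = 11101011 → 3-byte char #2 = EB A4 8E.
Offset 7: leading byte 0xE4 = 11100100 → 3-byte char #3 = E4 A9 A1.
Offset 10: leading byte 0xE2 = 11100010 → 3-byte char #4 = E2 82 A3.
Offset 13: leading byte 0xE0 = 11100000 → 3-byte char #5 = E0 BD 8F.
Leading byte 0xE0 = 11100000 matches 1110xxxx → 3-byte sequence.
Byte 1: 0xE0 = 11100000, payload 0000 (4 bits).
Byte 2: 0xBD = 10111101 (10xxxxxx ✓), payload 111101.
Byte 3: 0x8F = 10001111 (10xxxxxx ✓), payload 001111.
Concatenate: 0000111101001111 = 0xF4F (16 bits → U+0F4F).

U+0F4F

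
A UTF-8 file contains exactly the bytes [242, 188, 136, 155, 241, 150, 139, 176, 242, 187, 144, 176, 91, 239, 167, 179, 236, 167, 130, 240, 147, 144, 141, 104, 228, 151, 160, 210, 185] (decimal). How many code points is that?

10

Byte at offset 0: 0xF2 = 11110010 → 4-byte char (#1). Advance 4.
Byte at offset 4: 0xF1 = 11110001 → 4-byte char (#2). Advance 4.
Byte at offset 8: 0xF2 = 11110010 → 4-byte char (#3). Advance 4.
Byte at offset 12: 0x5B = 01011011 → 1-byte char (#4). Advance 1.
Byte at offset 13: 0xEF = 11101111 → 3-byte char (#5). Advance 3.
Byte at offset 16: 0xEC = 11101100 → 3-byte char (#6). Advance 3.
Byte at offset 19: 0xF0 = 11110000 → 4-byte char (#7). Advance 4.
Byte at offset 23: 0x68 = 01101000 → 1-byte char (#8). Advance 1.
Byte at offset 24: 0xE4 = 11100100 → 3-byte char (#9). Advance 3.
Byte at offset 27: 0xD2 = 11010010 → 2-byte char (#10). Advance 2.
Reached end at offset 29 after 10 code points.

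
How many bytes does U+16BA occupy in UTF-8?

U+16BA = 0x16BA. UTF-8 uses 1 byte below 0x80, 2 below 0x800, 3 below 0x10000, 4 up to 0x10FFFF. 0x16BA is in U+0800–U+FFFF → 3 bytes.

3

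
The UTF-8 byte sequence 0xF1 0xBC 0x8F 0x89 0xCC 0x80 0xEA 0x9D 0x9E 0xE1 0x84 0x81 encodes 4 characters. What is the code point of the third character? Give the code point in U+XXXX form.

Offset 0: leading byte 0xF1 = 11110001 → 4-byte char #1 = F1 BC 8F 89.
Offset 4: leading byte 0xCC = 11001100 → 2-byte char #2 = CC 80.
Offset 6: leading byte 0xEA = 11101010 → 3-byte char #3 = EA 9D 9E.
Leading byte 0xEA = 11101010 matches 1110xxxx → 3-byte sequence.
Byte 1: 0xEA = 11101010, payload 1010 (4 bits).
Byte 2: 0x9D = 10011101 (10xxxxxx ✓), payload 011101.
Byte 3: 0x9E = 10011110 (10xxxxxx ✓), payload 011110.
Concatenate: 1010011101011110 = 0xA75E (16 bits → U+A75E).

U+A75E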